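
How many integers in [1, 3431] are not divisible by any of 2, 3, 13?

|div by 2|=1715, |div by 3|=1143, |div by 13|=263.
|div by 2&3|=571, |div by 2&13|=131, |div by 3&13|=87, |div by all|=43.
By inclusion-exclusion, divisible by at least one: 1715+1143+263-571-131-87+43 = 2375.
Not divisible by any: 3431 - 2375.

Final answer: 1056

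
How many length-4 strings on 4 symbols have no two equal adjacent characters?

First character: 4 choices. Each subsequent: 3 choices (must differ from the previous one).
Total: 4 x 3^3.

Final answer: 4 x 3^{3} = 108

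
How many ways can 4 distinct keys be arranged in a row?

The number of ways to arrange 4 distinct objects is 4!.

Final answer: 4! = 24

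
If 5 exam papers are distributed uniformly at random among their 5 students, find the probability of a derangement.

Use the recurrence D(n) = (n-1)(D(n-1) + D(n-2)) with D(0)=1, D(1)=0.
Building up: D(2)=1, D(3)=2, D(4)=9, D(5)=44.
Total arrangements: 5! = 120.
Probability = D(5)/5! = 11/30.

Final answer: D(5)/5! = 44/120 = 0.366667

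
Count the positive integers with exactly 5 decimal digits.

First digit: 9 choices (1-9). Each of the remaining 4 digits: 10 choices.
Total: 9 x 10^4.

Final answer: 90000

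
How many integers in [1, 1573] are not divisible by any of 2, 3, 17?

|div by 2|=786, |div by 3|=524, |div by 17|=92.
|div by 2&3|=262, |div by 2&17|=46, |div by 3&17|=30, |div by all|=15.
By inclusion-exclusion, divisible by at least one: 786+524+92-262-46-30+15 = 1079.
Not divisible by any: 1573 - 1079.

Final answer: 494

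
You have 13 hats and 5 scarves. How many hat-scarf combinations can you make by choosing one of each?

By the multiplication principle: 13 x 5.

Final answer: 65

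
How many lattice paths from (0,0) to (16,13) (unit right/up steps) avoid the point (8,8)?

Total paths to (16,13): C(29,13) = 67863915.
Paths through (8,8): C(16,8) x C(13,5) = 16563690.
Avoiding (8,8): 67863915 - 16563690.

Final answer: 51300225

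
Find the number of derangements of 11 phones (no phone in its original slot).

Use the recurrence D(n) = (n-1)(D(n-1) + D(n-2)) with D(0)=1, D(1)=0.
D(2) = 1 x (0 + 1) = 1
D(3) = 2 x (1 + 0) = 2
D(4) = 3 x (2 + 1) = 9
D(5) = 4 x (9 + 2) = 44
D(6) = 5 x (44 + 9) = 265
D(7) = 6 x (265 + 44) = 1854
D(8) = 7 x (1854 + 265) = 14833
D(9) = 8 x (14833 + 1854) = 133496
D(10) = 9 x (133496 + 14833) = 1334961
D(11) = 10 x (D(10) + D(9)) = 10 x (1334961 + 133496)

Final answer: D(11) = 14684570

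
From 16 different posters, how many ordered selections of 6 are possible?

P(16,6) = 16!/(16-6)! = 16!/10!.

Final answer: P(16,6) = 5765760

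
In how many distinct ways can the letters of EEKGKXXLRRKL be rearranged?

Letters (E:2, G:1, K:3, L:2, R:2, X:2). Total letters: 12.
Permutations = 12!/(3! x 2! x 2! x 2! x 2!).

Final answer: 4989600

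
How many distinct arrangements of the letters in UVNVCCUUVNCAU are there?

Letters (A:1, C:3, N:2, U:4, V:3). Total letters: 13.
Permutations = 13!/(4! x 3! x 3! x 2!).

Final answer: 3603600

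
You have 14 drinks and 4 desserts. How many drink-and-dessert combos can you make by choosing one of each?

By the multiplication principle: 14 x 4.

Final answer: 56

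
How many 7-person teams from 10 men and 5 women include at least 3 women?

Sum over valid woman counts:
C(5,3)C(10,4) = 2100
C(5,4)C(10,3) = 600
C(5,5)C(10,2) = 45
Total: 2100 + 600 + 45.

Final answer: 2745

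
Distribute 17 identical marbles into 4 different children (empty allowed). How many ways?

Stars and bars: C(n+k-1, k-1) = C(20,3).

Final answer: C(20,3) = 1140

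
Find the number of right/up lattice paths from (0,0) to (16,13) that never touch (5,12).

Total paths to (16,13): C(29,13) = 67863915.
Paths through (5,12): C(17,12) x C(12,1) = 74256.
Avoiding (5,12): 67863915 - 74256.

Final answer: 67789659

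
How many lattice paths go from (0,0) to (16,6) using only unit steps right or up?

Each path has 16 right steps and 6 up steps in some order (22 steps total).
Choose which 6 of the 22 steps are up: C(22,6).

Final answer: C(22,6) = 74613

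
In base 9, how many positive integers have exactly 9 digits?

Leading digit: 8 options (nonzero). Other 8 digit(s): 9 options each.
Total: 8 x 9^8.

Final answer: 344373768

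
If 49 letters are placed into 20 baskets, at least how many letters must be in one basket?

By the pigeonhole principle: ceiling(49/20).

Final answer: 3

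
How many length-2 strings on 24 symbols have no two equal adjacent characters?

Let g(n) count such strings. g(1) = 24, and each valid string of length n-1 extends in 23 ways (any symbol but the last), so g(n) = 23 g(n-1).
Total: g(2) = 24 x 23^1.

Final answer: 24 x 23^{1} = 552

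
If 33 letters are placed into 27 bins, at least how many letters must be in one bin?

By the pigeonhole principle: ceiling(33/27).

Final answer: 2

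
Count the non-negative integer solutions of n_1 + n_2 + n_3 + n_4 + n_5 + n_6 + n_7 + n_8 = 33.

Stars and bars with 33 stars and 7 bars:
C(33+8-1, 8-1) = C(40,7).

Final answer: C(40,7) = 18643560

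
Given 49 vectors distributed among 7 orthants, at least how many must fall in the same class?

By pigeonhole with 49 objects and 7 categories: ceiling(49/7).

Final answer: 7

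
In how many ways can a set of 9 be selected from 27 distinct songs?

C(27,9) = 27!/(9! x 18!).

Final answer: \binom{27}{9} = 4686825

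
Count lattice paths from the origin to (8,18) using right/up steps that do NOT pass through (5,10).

Total paths to (8,18): C(26,18) = 1562275.
Paths through (5,10): C(15,10) x C(11,8) = 495495.
Avoiding (5,10): 1562275 - 495495.

Final answer: 1066780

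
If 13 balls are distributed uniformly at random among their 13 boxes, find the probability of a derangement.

D(n) = (n-1)(D(n-1) + D(n-2)), D(0)=1, D(1)=0.
Building up: D(2)=1, D(3)=2, D(4)=9, D(5)=44, D(6)=265, D(7)=1854, D(8)=14833, D(9)=133496, D(10)=1334961, D(11)=14684570, D(12)=176214841, D(13)=2290792932.
Total arrangements: 13! = 6227020800.
Probability = D(13)/13! = 63633137/172972800.

Final answer: D(13)/13! = 2290792932/6227020800 = 0.367879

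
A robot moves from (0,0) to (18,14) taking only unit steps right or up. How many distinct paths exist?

Each path has 18 right steps and 14 up steps in some order (32 steps total).
Choose which 14 of the 32 steps are up: C(32,14).

Final answer: C(32,14) = 471435600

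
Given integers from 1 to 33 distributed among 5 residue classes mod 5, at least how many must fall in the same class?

By pigeonhole with 33 objects and 5 categories: ceiling(33/5).

Final answer: 7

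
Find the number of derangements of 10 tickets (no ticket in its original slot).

Use the recurrence D(n) = (n-1)(D(n-1) + D(n-2)) with D(0)=1, D(1)=0.
D(2) = 1 x (0 + 1) = 1
D(3) = 2 x (1 + 0) = 2
D(4) = 3 x (2 + 1) = 9
D(5) = 4 x (9 + 2) = 44
D(6) = 5 x (44 + 9) = 265
D(7) = 6 x (265 + 44) = 1854
D(8) = 7 x (1854 + 265) = 14833
D(9) = 8 x (14833 + 1854) = 133496
D(10) = 9 x (D(9) + D(8)) = 9 x (133496 + 14833)

Final answer: D(10) = 1334961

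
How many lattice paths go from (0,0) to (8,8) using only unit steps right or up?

Each path has 8 right steps and 8 up steps in some order (16 steps total).
Choose which 8 of the 16 steps are up: C(16,8).

Final answer: C(16,8) = 12870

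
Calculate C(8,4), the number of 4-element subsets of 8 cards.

C(8,4) = 8!/(4! x 4!).

Final answer: \binom{8}{4} = 70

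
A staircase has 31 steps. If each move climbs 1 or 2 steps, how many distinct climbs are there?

Let f(n) be the number of climbs. Removing the last move (1 or 2 steps) gives f(n) = f(n-1) + f(n-2); base cases f(1)=1, f(2)=2.
Computing successive values: f(1)=1, f(2)=2, f(3)=3, f(4)=5, f(5)=8, f(6)=13, f(7)=21, f(8)=34, f(9)=55, f(10)=89, f(11)=144, f(12)=233, f(13)=377, f(14)=610, f(15)=987, f(16)=1597, f(17)=2584, f(18)=4181, f(19)=6765, f(20)=10946, f(21)=17711, f(22)=28657, f(23)=46368, f(24)=75025, f(25)=121393, f(26)=196418, f(27)=317811, f(28)=514229, f(29)=832040, f(30)=1346269, f(31)=2178309.

Final answer: 2178309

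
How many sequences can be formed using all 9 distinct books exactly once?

The number of ways to arrange 9 distinct objects is 9!.

Final answer: 9! = 362880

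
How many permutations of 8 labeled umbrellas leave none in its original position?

Use the recurrence D(n) = (n-1)(D(n-1) + D(n-2)) with D(0)=1, D(1)=0.
D(2) = 1 x (0 + 1) = 1
D(3) = 2 x (1 + 0) = 2
D(4) = 3 x (2 + 1) = 9
D(5) = 4 x (9 + 2) = 44
D(6) = 5 x (44 + 9) = 265
D(7) = 6 x (265 + 44) = 1854
D(8) = 7 x (D(7) + D(6)) = 7 x (1854 + 265)

Final answer: D(8) = 14833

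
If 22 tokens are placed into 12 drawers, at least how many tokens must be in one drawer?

By the pigeonhole principle: ceiling(22/12).

Final answer: 2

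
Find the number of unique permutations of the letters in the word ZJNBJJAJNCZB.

Letters (A:1, B:2, C:1, J:4, N:2, Z:2). Total letters: 12.
Permutations = 12!/(4! x 2! x 2! x 2!).

Final answer: 2494800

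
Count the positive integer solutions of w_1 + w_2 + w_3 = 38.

Substitute w'_i = w_i - 1 (so w'_i >= 0). Then sum w'_i = 38 - 3 = 35.
Stars and bars: C(35+3-1, 3-1) = C(37,2).

Final answer: C(37,2) = 666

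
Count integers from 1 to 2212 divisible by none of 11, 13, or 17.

|div by 11|=201, |div by 13|=170, |div by 17|=130.
|div by 11&13|=15, |div by 11&17|=11, |div by 13&17|=10, |div by all|=0.
By inclusion-exclusion, divisible by at least one: 201+170+130-15-11-10+0 = 465.
Not divisible by any: 2212 - 465.

Final answer: 1747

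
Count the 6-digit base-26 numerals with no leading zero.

Leading digit: 25 options (nonzero). Other 5 digit(s): 26 options each.
Total: 25 x 26^5.

Final answer: 297034400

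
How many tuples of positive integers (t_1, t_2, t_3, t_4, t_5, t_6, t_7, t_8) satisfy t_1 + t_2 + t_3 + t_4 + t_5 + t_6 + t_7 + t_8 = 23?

Substitute t'_i = t_i - 1 (so t'_i >= 0). Then sum t'_i = 23 - 8 = 15.
Stars and bars: C(15+8-1, 8-1) = C(22,7).

Final answer: C(22,7) = 170544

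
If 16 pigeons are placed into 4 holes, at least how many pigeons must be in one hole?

By the pigeonhole principle: ceiling(16/4).

Final answer: 4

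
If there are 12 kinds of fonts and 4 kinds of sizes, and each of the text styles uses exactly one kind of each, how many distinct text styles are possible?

By the multiplication principle: 12 x 4.

Final answer: 48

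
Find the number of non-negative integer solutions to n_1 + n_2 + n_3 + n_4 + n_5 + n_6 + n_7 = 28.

Stars and bars with 28 stars and 6 bars:
C(28+7-1, 7-1) = C(34,6).

Final answer: C(34,6) = 1344904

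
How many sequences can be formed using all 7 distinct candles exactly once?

The number of ways to arrange 7 distinct objects is 7!.

Final answer: 7! = 5040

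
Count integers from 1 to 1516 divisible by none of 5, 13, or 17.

|div by 5|=303, |div by 13|=116, |div by 17|=89.
|div by 5&13|=23, |div by 5&17|=17, |div by 13&17|=6, |div by all|=1.
By inclusion-exclusion, divisible by at least one: 303+116+89-23-17-6+1 = 463.
Not divisible by any: 1516 - 463.

Final answer: 1053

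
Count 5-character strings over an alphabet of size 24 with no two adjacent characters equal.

First character: 24 choices. Each subsequent: 23 choices (must differ from the previous one).
Total: 24 x 23^4.

Final answer: 24 x 23^{4} = 6716184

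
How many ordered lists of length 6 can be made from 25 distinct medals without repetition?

P(25,6) = 25!/(25-6)! = 25!/19!.

Final answer: P(25,6) = 127512000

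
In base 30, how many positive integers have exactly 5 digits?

Leading digit: 29 options (nonzero). Other 4 digit(s): 30 options each.
Total: 29 x 30^4.

Final answer: 23490000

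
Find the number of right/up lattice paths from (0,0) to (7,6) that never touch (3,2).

Total paths to (7,6): C(13,6) = 1716.
Paths through (3,2): C(5,2) x C(8,4) = 700.
Avoiding (3,2): 1716 - 700.

Final answer: 1016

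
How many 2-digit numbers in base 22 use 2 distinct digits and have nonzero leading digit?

First digit: 21 (nonzero). Second: 21 (not first). Third: 20, etc.
Total: 21 x 21.

Final answer: 441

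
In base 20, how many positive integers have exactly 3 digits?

These are the integers in [20^2, 20^3), so the count is 20^3 - 20^2 = 19 x 20^2.

Final answer: 7600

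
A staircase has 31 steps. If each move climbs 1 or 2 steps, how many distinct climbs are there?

Let f(n) count the ways. The last step is size 1 or 2, so f(n) = f(n-1) + f(n-2) with f(1)=1, f(2)=2.
Building up term by term: f(1)=1, f(2)=2, f(3)=3, f(4)=5, f(5)=8, f(6)=13, f(7)=21, f(8)=34, f(9)=55, f(10)=89, f(11)=144, f(12)=233, f(13)=377, f(14)=610, f(15)=987, f(16)=1597, f(17)=2584, f(18)=4181, f(19)=6765, f(20)=10946, f(21)=17711, f(22)=28657, f(23)=46368, f(24)=75025, f(25)=121393, f(26)=196418, f(27)=317811, f(28)=514229, f(29)=832040, f(30)=1346269, f(31)=2178309.

Final answer: 2178309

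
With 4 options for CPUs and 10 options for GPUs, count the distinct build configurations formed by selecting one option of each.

By the multiplication principle: 4 x 10.

Final answer: 40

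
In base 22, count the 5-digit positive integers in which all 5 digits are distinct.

First digit: 21 (nonzero). Second: 21 (not first). Third: 20, etc.
Total: 21 x 21 x 20 x 19 x 18.

Final answer: 3016440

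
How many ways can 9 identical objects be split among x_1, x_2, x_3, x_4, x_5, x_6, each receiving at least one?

Substitute x'_i = x_i - 1 (so x'_i >= 0). Then sum x'_i = 9 - 6 = 3.
Stars and bars: C(3+6-1, 6-1) = C(8,5).

Final answer: C(8,5) = 56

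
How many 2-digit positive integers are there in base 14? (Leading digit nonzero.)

Leading digit: 13 options (nonzero). Other 1 digit(s): 14 options each.
Total: 13 x 14^1.

Final answer: 182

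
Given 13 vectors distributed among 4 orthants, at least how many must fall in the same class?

By pigeonhole with 13 objects and 4 categories: ceiling(13/4).

Final answer: 4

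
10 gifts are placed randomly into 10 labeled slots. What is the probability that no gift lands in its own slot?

D(n) = (n-1)(D(n-1) + D(n-2)), D(0)=1, D(1)=0.
Building up: D(2)=1, D(3)=2, D(4)=9, D(5)=44, D(6)=265, D(7)=1854, D(8)=14833, D(9)=133496, D(10)=1334961.
Total arrangements: 10! = 3628800.
Probability = D(10)/10! = 16481/44800.

Final answer: D(10)/10! = 1334961/3628800 = 0.367879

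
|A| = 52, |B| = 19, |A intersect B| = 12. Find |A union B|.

|A union B| = |A| + |B| - |A intersect B| = 52 + 19 - 12.

Final answer: 59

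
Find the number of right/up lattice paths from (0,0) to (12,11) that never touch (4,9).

Total paths to (12,11): C(23,11) = 1352078.
Paths through (4,9): C(13,9) x C(10,2) = 32175.
Avoiding (4,9): 1352078 - 32175.

Final answer: 1319903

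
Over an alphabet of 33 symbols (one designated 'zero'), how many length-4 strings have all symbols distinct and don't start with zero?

First digit: 32 (nonzero). Second: 32 (not first). Third: 31, etc.
Total: 32 x 32 x 31 x 30.

Final answer: 952320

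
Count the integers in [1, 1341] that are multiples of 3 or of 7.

Multiples of 3: 447. Multiples of 7: 191. Of both (lcm=21): 63.
By inclusion-exclusion: 447 + 191 - 63.

Final answer: 575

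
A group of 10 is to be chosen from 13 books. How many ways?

C(13,10) = 13!/(10! x 3!).

Final answer: \binom{13}{10} = 286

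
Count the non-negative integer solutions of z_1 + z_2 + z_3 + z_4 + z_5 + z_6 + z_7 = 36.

Stars and bars with 36 stars and 6 bars:
C(36+7-1, 7-1) = C(42,6).

Final answer: C(42,6) = 5245786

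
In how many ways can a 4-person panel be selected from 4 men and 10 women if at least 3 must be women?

Sum over valid woman counts:
C(10,3)C(4,1) = 480
C(10,4)C(4,0) = 210
Total: 480 + 210.

Final answer: 690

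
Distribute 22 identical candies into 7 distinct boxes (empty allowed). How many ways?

Stars and bars: C(n+k-1, k-1) = C(28,6).

Final answer: C(28,6) = 376740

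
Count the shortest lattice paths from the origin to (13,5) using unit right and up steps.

Each path has 13 right steps and 5 up steps in some order (18 steps total).
Choose which 5 of the 18 steps are up: C(18,5).

Final answer: C(18,5) = 8568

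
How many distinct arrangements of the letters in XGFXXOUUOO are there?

Letters (F:1, G:1, O:3, U:2, X:3). Total letters: 10.
Permutations = 10!/(3! x 3! x 2!).

Final answer: 50400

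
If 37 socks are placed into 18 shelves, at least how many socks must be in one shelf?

By the pigeonhole principle: ceiling(37/18).

Final answer: 3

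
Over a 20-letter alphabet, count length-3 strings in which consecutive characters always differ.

First character: 20 choices. Each subsequent: 19 choices (must differ from the previous one).
Total: 20 x 19^2.

Final answer: 20 x 19^{2} = 7220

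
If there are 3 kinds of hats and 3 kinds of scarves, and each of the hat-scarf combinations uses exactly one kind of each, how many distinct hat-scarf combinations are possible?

By the multiplication principle: 3 x 3.

Final answer: 9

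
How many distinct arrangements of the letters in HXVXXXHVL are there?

Letters (H:2, L:1, V:2, X:4). Total letters: 9.
Permutations = 9!/(4! x 2! x 2!).

Final answer: 3780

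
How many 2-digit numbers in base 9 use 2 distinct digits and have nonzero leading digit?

First digit: 8 (nonzero). Second: 8 (not first). Third: 7, etc.
Total: 8 x 8.

Final answer: 64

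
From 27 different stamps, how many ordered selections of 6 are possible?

P(27,6) = 27!/(27-6)! = 27!/21!.

Final answer: P(27,6) = 213127200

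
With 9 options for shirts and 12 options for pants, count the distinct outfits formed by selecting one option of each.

By the multiplication principle: 9 x 12.

Final answer: 108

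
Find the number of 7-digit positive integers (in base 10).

These are the integers in [10^6, 10^7), so the count is 10^7 - 10^6 = 9 x 10^6.

Final answer: 9000000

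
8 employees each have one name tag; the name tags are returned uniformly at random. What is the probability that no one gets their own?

Use the recurrence D(n) = (n-1)(D(n-1) + D(n-2)) with D(0)=1, D(1)=0.
Building up: D(2)=1, D(3)=2, D(4)=9, D(5)=44, D(6)=265, D(7)=1854, D(8)=14833.
Total arrangements: 8! = 40320.
Probability = D(8)/8! = 2119/5760.

Final answer: D(8)/8! = 14833/40320 = 0.367882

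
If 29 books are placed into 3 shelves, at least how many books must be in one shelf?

By the pigeonhole principle: ceiling(29/3).

Final answer: 10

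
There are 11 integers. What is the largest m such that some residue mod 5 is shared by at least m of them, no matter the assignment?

There are 5 possible values for residue mod 5. With 11 integers and 5 categories, by pigeonhole: ceiling(11/5).

Final answer: 3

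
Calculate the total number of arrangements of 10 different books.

The number of ways to arrange 10 distinct objects is 10!.

Final answer: 10! = 3628800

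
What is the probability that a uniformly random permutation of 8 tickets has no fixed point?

D(n) = (n-1)(D(n-1) + D(n-2)), D(0)=1, D(1)=0.
Building up: D(2)=1, D(3)=2, D(4)=9, D(5)=44, D(6)=265, D(7)=1854, D(8)=14833.
Total arrangements: 8! = 40320.
Probability = D(8)/8! = 2119/5760.

Final answer: D(8)/8! = 14833/40320 = 0.367882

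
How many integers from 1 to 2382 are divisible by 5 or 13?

Multiples of 5: 476. Multiples of 13: 183. Of both (lcm=65): 36.
By inclusion-exclusion: 476 + 183 - 36.

Final answer: 623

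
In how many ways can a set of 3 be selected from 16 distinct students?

C(16,3) = 16!/(3! x (16-3)!).

Final answer: C(16,3) = 560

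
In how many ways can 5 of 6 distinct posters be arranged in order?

P(6,5) = 6!/(6-5)! = 6!/1!.

Final answer: P(6,5) = 720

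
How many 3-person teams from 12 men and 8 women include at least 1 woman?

Sum over valid woman counts:
C(8,1)C(12,2) = 528
C(8,2)C(12,1) = 336
C(8,3)C(12,0) = 56
Total: 528 + 336 + 56.

Final answer: 920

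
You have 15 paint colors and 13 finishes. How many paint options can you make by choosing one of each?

By the multiplication principle: 15 x 13.

Final answer: 195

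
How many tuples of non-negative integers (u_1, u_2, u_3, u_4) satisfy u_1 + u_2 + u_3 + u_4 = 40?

Stars and bars with 40 stars and 3 bars:
C(40+4-1, 4-1) = C(43,3).

Final answer: C(43,3) = 12341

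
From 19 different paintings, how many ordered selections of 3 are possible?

P(19,3) = 19!/(19-3)! = 19!/16!.

Final answer: P(19,3) = 5814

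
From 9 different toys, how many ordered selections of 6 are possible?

P(9,6) = 9!/(9-6)! = 9!/3!.

Final answer: P(9,6) = 60480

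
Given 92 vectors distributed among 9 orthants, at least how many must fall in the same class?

By pigeonhole with 92 objects and 9 categories: ceiling(92/9).

Final answer: 11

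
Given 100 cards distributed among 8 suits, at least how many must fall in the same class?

By pigeonhole with 100 objects and 8 categories: ceiling(100/8).

Final answer: 13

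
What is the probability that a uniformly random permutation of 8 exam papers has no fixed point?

Use the recurrence D(n) = (n-1)(D(n-1) + D(n-2)) with D(0)=1, D(1)=0.
Building up: D(2)=1, D(3)=2, D(4)=9, D(5)=44, D(6)=265, D(7)=1854, D(8)=14833.
Total arrangements: 8! = 40320.
Probability = D(8)/8! = 2119/5760.

Final answer: D(8)/8! = 14833/40320 = 0.367882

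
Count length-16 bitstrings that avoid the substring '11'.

A valid string ends in 0 (append to any length-(n-1) valid string) or in 01 (append to any length-(n-2) valid string), so a(n) = a(n-1) + a(n-2) with a(1)=2, a(2)=3.
Iterating the recurrence: a(1)=2, a(2)=3, a(3)=5, a(4)=8, a(5)=13, a(6)=21, a(7)=34, a(8)=55, a(9)=89, a(10)=144, a(11)=233, a(12)=377, a(13)=610, a(14)=987, a(15)=1597, a(16)=2584.

Final answer: 2584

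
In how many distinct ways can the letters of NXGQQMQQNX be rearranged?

Letters (G:1, M:1, N:2, Q:4, X:2). Total letters: 10.
Permutations = 10!/(4! x 2! x 2!).

Final answer: 37800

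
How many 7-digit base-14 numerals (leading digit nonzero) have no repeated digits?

First digit: 13 (nonzero). Second: 13 (not first). Third: 12, etc.
Total: 13 x 13 x 12 x 11 x 10 x 9 x 8.

Final answer: 16061760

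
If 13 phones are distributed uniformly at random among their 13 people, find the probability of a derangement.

Use the recurrence D(n) = (n-1)(D(n-1) + D(n-2)) with D(0)=1, D(1)=0.
Building up: D(2)=1, D(3)=2, D(4)=9, D(5)=44, D(6)=265, D(7)=1854, D(8)=14833, D(9)=133496, D(10)=1334961, D(11)=14684570, D(12)=176214841, D(13)=2290792932.
Total arrangements: 13! = 6227020800.
Probability = D(13)/13! = 63633137/172972800.

Final answer: D(13)/13! = 2290792932/6227020800 = 0.367879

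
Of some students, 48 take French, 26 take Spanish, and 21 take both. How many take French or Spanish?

|A union B| = |A| + |B| - |A intersect B| = 48 + 26 - 21.

Final answer: 53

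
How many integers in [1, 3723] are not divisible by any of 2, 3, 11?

|div by 2|=1861, |div by 3|=1241, |div by 11|=338.
|div by 2&3|=620, |div by 2&11|=169, |div by 3&11|=112, |div by all|=56.
By inclusion-exclusion, divisible by at least one: 1861+1241+338-620-169-112+56 = 2595.
Not divisible by any: 3723 - 2595.

Final answer: 1128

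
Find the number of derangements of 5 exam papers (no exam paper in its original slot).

D(n) = (n-1)(D(n-1) + D(n-2)), D(0)=1, D(1)=0.
D(2) = 1 x (0 + 1) = 1
D(3) = 2 x (1 + 0) = 2
D(4) = 3 x (2 + 1) = 9
D(5) = 4 x (D(4) + D(3)) = 4 x (9 + 2)

Final answer: D(5) = 44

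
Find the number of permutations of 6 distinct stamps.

The number of ways to arrange 6 distinct objects is 6!.

Final answer: 6! = 720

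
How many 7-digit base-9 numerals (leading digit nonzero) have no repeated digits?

The leading digit has 8 choices (anything but zero); the next has 8 (anything but the first), then 7, and so on, one fewer each time.
Total: 8 x 8 x 7 x 6 x 5 x 4 x 3.

Final answer: 161280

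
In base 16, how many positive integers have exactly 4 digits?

These are the integers in [16^3, 16^4), so the count is 16^4 - 16^3 = 15 x 16^3.

Final answer: 61440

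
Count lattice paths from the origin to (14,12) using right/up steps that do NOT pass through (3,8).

Total paths to (14,12): C(26,12) = 9657700.
Paths through (3,8): C(11,8) x C(15,4) = 225225.
Avoiding (3,8): 9657700 - 225225.

Final answer: 9432475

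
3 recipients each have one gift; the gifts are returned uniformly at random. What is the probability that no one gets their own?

D(n) = (n-1)(D(n-1) + D(n-2)), D(0)=1, D(1)=0.
Building up: D(2)=1, D(3)=2.
Total arrangements: 3! = 6.
Probability = D(3)/3! = 1/3.

Final answer: D(3)/3! = 2/6 = 0.333333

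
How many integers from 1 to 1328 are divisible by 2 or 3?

Multiples of 2: 664. Multiples of 3: 442. Of both (lcm=6): 221.
By inclusion-exclusion: 664 + 442 - 221.

Final answer: 885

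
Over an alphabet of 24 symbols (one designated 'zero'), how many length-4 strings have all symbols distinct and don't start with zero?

First digit: 23 (nonzero). Second: 23 (not first). Third: 22, etc.
Total: 23 x 23 x 22 x 21.

Final answer: 244398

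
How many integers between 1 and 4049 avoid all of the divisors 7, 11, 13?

|div by 7|=578, |div by 11|=368, |div by 13|=311.
|div by 7&11|=52, |div by 7&13|=44, |div by 11&13|=28, |div by all|=4.
By inclusion-exclusion, divisible by at least one: 578+368+311-52-44-28+4 = 1137.
Not divisible by any: 4049 - 1137.

Final answer: 2912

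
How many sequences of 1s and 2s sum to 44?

Condition on the final move: it is a 1-step (f(n-1) ways to get there) or a 2-step (f(n-2) ways), so f(n) = f(n-1) + f(n-2), with f(1)=1, f(2)=2.
Building up term by term: f(1)=1, f(2)=2, f(3)=3, f(4)=5, f(5)=8, f(6)=13, f(7)=21, f(8)=34, f(9)=55, f(10)=89, f(11)=144, f(12)=233, f(13)=377, f(14)=610, f(15)=987, f(16)=1597, f(17)=2584, f(18)=4181, f(19)=6765, f(20)=10946, f(21)=17711, f(22)=28657, f(23)=46368, f(24)=75025, f(25)=121393, f(26)=196418, f(27)=317811, f(28)=514229, f(29)=832040, f(30)=1346269, f(31)=2178309, f(32)=3524578, f(33)=5702887, f(34)=9227465, f(35)=14930352, f(36)=24157817, f(37)=39088169, f(38)=63245986, f(39)=102334155, f(40)=165580141, f(41)=267914296, f(42)=433494437, f(43)=701408733, f(44)=1134903170.

Final answer: 1134903170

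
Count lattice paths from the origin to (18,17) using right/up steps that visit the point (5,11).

Paths (0,0)->(5,11): C(16,11) = 4368.
Paths (5,11)->(18,17): C(19,6) = 27132.
By multiplication principle: 4368 x 27132.

Final answer: 118512576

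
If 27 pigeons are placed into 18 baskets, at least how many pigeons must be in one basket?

By the pigeonhole principle: ceiling(27/18).

Final answer: 2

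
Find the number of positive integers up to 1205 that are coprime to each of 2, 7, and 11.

|div by 2|=602, |div by 7|=172, |div by 11|=109.
|div by 2&7|=86, |div by 2&11|=54, |div by 7&11|=15, |div by all|=7.
By inclusion-exclusion, divisible by at least one: 602+172+109-86-54-15+7 = 735.
Not divisible by any: 1205 - 735.

Final answer: 470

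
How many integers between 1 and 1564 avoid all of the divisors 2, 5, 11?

|div by 2|=782, |div by 5|=312, |div by 11|=142.
|div by 2&5|=156, |div by 2&11|=71, |div by 5&11|=28, |div by all|=14.
By inclusion-exclusion, divisible by at least one: 782+312+142-156-71-28+14 = 995.
Not divisible by any: 1564 - 995.

Final answer: 569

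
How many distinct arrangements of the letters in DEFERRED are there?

Letters (D:2, E:3, F:1, R:2). Total letters: 8.
Permutations = 8!/(3! x 2! x 2!).

Final answer: 1680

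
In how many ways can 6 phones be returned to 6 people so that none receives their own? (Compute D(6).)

D(n) = (n-1)(D(n-1) + D(n-2)), D(0)=1, D(1)=0.
D(2) = 1 x (0 + 1) = 1
D(3) = 2 x (1 + 0) = 2
D(4) = 3 x (2 + 1) = 9
D(5) = 4 x (9 + 2) = 44
D(6) = 5 x (D(5) + D(4)) = 5 x (44 + 9)

Final answer: D(6) = 265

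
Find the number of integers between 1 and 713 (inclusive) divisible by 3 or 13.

Multiples of 3: 237. Multiples of 13: 54. Of both (lcm=39): 18.
By inclusion-exclusion: 237 + 54 - 18.

Final answer: 273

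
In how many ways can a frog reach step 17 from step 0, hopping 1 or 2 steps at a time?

Let f(n) count the ways. The last step is size 1 or 2, so f(n) = f(n-1) + f(n-2) with f(1)=1, f(2)=2.
Building up term by term: f(1)=1, f(2)=2, f(3)=3, f(4)=5, f(5)=8, f(6)=13, f(7)=21, f(8)=34, f(9)=55, f(10)=89, f(11)=144, f(12)=233, f(13)=377, f(14)=610, f(15)=987, f(16)=1597, f(17)=2584.

Final answer: 2584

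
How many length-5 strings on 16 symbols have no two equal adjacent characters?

Let g(n) count such strings. g(1) = 16, and each valid string of length n-1 extends in 15 ways (any symbol but the last), so g(n) = 15 g(n-1).
Total: g(5) = 16 x 15^4.

Final answer: 16 x 15^{4} = 810000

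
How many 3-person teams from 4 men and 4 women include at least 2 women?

Sum over valid woman counts:
C(4,2)C(4,1) = 24
C(4,3)C(4,0) = 4
Total: 24 + 4.

Final answer: 28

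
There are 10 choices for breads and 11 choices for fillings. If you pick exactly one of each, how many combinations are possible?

By the multiplication principle: 10 x 11.

Final answer: 110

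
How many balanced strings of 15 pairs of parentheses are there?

This is counted by the nth Catalan number C_n. Here n = 15 (pairs).
C_n = (2n)!/(n!(n+1)!), so C_{15} = 30!/(15! x 16!) = C(30,15)/16 = 155117520/16.

Final answer: C_{15} = 9694845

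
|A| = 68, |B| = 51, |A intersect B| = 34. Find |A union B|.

|A union B| = |A| + |B| - |A intersect B| = 68 + 51 - 34.

Final answer: 85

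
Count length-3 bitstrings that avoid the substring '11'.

Classify by the final bit: ...0 gives a(n-1) strings, ...01 gives a(n-2) strings. Thus a(n) = a(n-1) + a(n-2) with a(1)=2, a(2)=3.
Computing successive values: a(1)=2, a(2)=3, a(3)=5.

Final answer: 5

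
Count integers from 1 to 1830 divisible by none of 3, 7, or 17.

|div by 3|=610, |div by 7|=261, |div by 17|=107.
|div by 3&7|=87, |div by 3&17|=35, |div by 7&17|=15, |div by all|=5.
By inclusion-exclusion, divisible by at least one: 610+261+107-87-35-15+5 = 846.
Not divisible by any: 1830 - 846.

Final answer: 984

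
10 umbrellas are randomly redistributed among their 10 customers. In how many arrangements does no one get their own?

Derangements satisfy D(n) = (n-1)(D(n-1) + D(n-2)), starting from D(0)=1, D(1)=0.
D(2) = 1 x (0 + 1) = 1
D(3) = 2 x (1 + 0) = 2
D(4) = 3 x (2 + 1) = 9
D(5) = 4 x (9 + 2) = 44
D(6) = 5 x (44 + 9) = 265
D(7) = 6 x (265 + 44) = 1854
D(8) = 7 x (1854 + 265) = 14833
D(9) = 8 x (14833 + 1854) = 133496
D(10) = 9 x (D(9) + D(8)) = 9 x (133496 + 14833)

Final answer: D(10) = 1334961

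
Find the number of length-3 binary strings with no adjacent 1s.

A valid string ends in 0 (append to any length-(n-1) valid string) or in 01 (append to any length-(n-2) valid string), so a(n) = a(n-1) + a(n-2) with a(1)=2, a(2)=3.
Computing successive values: a(1)=2, a(2)=3, a(3)=5.

Final answer: 5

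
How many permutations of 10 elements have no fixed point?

Use the recurrence D(n) = (n-1)(D(n-1) + D(n-2)) with D(0)=1, D(1)=0.
D(2) = 1 x (0 + 1) = 1
D(3) = 2 x (1 + 0) = 2
D(4) = 3 x (2 + 1) = 9
D(5) = 4 x (9 + 2) = 44
D(6) = 5 x (44 + 9) = 265
D(7) = 6 x (265 + 44) = 1854
D(8) = 7 x (1854 + 265) = 14833
D(9) = 8 x (14833 + 1854) = 133496
D(10) = 9 x (D(9) + D(8)) = 9 x (133496 + 14833)

Final answer: D(10) = 1334961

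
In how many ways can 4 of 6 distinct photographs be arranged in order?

P(6,4) = 6!/(6-4)! = 6!/2!.

Final answer: P(6,4) = 360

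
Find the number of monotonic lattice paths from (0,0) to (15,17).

Each path has 15 right steps and 17 up steps in some order (32 steps total).
Choose which 17 of the 32 steps are up: C(32,17).

Final answer: C(32,17) = 565722720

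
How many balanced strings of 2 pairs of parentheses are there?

This is counted by the nth Catalan number C_n. Here n = 2 (pairs).
C_n = C(2n,n)/(n+1), so C_{2} = C(4,2)/3 = 6/3.

Final answer: C_{2} = 2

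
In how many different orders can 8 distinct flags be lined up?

The number of ways to arrange 8 distinct objects is 8!.

Final answer: 8! = 40320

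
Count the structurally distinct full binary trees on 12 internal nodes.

This is counted by the nth Catalan number C_n. Here n = 12.
C_n = C(2n,n)/(n+1), so C_{12} = C(24,12)/13 = 2704156/13.

Final answer: C_{12} = 208012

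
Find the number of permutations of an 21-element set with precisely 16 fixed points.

Choose which 16 elements are fixed: C(21,16) = 20349.
Derange the remaining 5 using D(j) = (j-1)(D(j-1) + D(j-2)), D(0)=1, D(1)=0: D(2)=1, D(3)=2, D(4)=9, D(5)=44.
Total: 20349 x 44.

Final answer: C(21,16) D(5) = 895356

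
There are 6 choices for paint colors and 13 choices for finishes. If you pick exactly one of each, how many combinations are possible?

By the multiplication principle: 6 x 13.

Final answer: 78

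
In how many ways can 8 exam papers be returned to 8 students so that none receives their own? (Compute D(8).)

Use the recurrence D(n) = (n-1)(D(n-1) + D(n-2)) with D(0)=1, D(1)=0.
D(2) = 1 x (0 + 1) = 1
D(3) = 2 x (1 + 0) = 2
D(4) = 3 x (2 + 1) = 9
D(5) = 4 x (9 + 2) = 44
D(6) = 5 x (44 + 9) = 265
D(7) = 6 x (265 + 44) = 1854
D(8) = 7 x (D(7) + D(6)) = 7 x (1854 + 265)

Final answer: D(8) = 14833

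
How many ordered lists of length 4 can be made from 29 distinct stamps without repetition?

P(29,4) = 29!/(29-4)! = 29!/25!.

Final answer: P(29,4) = 570024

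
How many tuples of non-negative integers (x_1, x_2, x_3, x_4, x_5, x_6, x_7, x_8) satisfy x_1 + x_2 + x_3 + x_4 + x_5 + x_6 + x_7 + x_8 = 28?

Stars and bars with 28 stars and 7 bars:
C(28+8-1, 8-1) = C(35,7).

Final answer: C(35,7) = 6724520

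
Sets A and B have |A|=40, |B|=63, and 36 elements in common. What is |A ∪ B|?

|A union B| = |A| + |B| - |A intersect B| = 40 + 63 - 36.

Final answer: 67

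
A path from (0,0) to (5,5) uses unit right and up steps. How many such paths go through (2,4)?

Paths (0,0)->(2,4): C(6,4) = 15.
Paths (2,4)->(5,5): C(4,1) = 4.
By multiplication principle: 15 x 4.

Final answer: 60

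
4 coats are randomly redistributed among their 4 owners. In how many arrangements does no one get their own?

Use the recurrence D(n) = (n-1)(D(n-1) + D(n-2)) with D(0)=1, D(1)=0.
D(2) = 1 x (0 + 1) = 1
D(3) = 2 x (1 + 0) = 2
D(4) = 3 x (D(3) + D(2)) = 3 x (2 + 1)

Final answer: D(4) = 9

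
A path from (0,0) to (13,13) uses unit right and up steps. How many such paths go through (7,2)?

Paths (0,0)->(7,2): C(9,2) = 36.
Paths (7,2)->(13,13): C(17,11) = 12376.
By multiplication principle: 36 x 12376.

Final answer: 445536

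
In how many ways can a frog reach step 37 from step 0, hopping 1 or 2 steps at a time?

Let f(n) be the number of climbs. Removing the last move (1 or 2 steps) gives f(n) = f(n-1) + f(n-2); base cases f(1)=1, f(2)=2.
Building up term by term: f(1)=1, f(2)=2, f(3)=3, f(4)=5, f(5)=8, f(6)=13, f(7)=21, f(8)=34, f(9)=55, f(10)=89, f(11)=144, f(12)=233, f(13)=377, f(14)=610, f(15)=987, f(16)=1597, f(17)=2584, f(18)=4181, f(19)=6765, f(20)=10946, f(21)=17711, f(22)=28657, f(23)=46368, f(24)=75025, f(25)=121393, f(26)=196418, f(27)=317811, f(28)=514229, f(29)=832040, f(30)=1346269, f(31)=2178309, f(32)=3524578, f(33)=5702887, f(34)=9227465, f(35)=14930352, f(36)=24157817, f(37)=39088169.

Final answer: 39088169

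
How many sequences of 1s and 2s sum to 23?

Let f(n) count the ways. The last step is size 1 or 2, so f(n) = f(n-1) + f(n-2) with f(1)=1, f(2)=2.
Building up term by term: f(1)=1, f(2)=2, f(3)=3, f(4)=5, f(5)=8, f(6)=13, f(7)=21, f(8)=34, f(9)=55, f(10)=89, f(11)=144, f(12)=233, f(13)=377, f(14)=610, f(15)=987, f(16)=1597, f(17)=2584, f(18)=4181, f(19)=6765, f(20)=10946, f(21)=17711, f(22)=28657, f(23)=46368.

Final answer: 46368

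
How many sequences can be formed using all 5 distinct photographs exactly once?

The number of ways to arrange 5 distinct objects is 5!.

Final answer: 5! = 120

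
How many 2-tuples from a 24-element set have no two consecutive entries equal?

Let g(n) count such strings. g(1) = 24, and each valid string of length n-1 extends in 23 ways (any symbol but the last), so g(n) = 23 g(n-1).
Total: g(2) = 24 x 23^1.

Final answer: 24 x 23^{1} = 552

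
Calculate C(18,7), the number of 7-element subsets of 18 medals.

C(18,7) = 18!/(7! x 11!).

Final answer: \binom{18}{7} = 31824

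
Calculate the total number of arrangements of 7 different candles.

The number of ways to arrange 7 distinct objects is 7!.

Final answer: 7! = 5040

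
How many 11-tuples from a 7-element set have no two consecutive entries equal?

First character: 7 choices. Each subsequent: 6 choices (must differ from the previous one).
Total: 7 x 6^10.

Final answer: 7 x 6^{10} = 423263232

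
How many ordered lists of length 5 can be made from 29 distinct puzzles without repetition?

P(29,5) = 29!/(29-5)! = 29!/24!.

Final answer: P(29,5) = 14250600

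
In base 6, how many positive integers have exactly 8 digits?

In base 6, the leading digit has 5 choices (1..5); each of the remaining 7 digits has 6 choices.
Total: 5 x 6^7.

Final answer: 1399680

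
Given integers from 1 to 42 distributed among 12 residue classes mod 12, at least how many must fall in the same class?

By pigeonhole with 42 objects and 12 categories: ceiling(42/12).

Final answer: 4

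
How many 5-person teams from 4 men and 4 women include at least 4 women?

Sum over valid woman counts:
C(4,4)C(4,1).

Final answer: 4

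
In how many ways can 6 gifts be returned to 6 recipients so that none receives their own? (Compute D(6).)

Use the recurrence D(n) = (n-1)(D(n-1) + D(n-2)) with D(0)=1, D(1)=0.
D(2) = 1 x (0 + 1) = 1
D(3) = 2 x (1 + 0) = 2
D(4) = 3 x (2 + 1) = 9
D(5) = 4 x (9 + 2) = 44
D(6) = 5 x (D(5) + D(4)) = 5 x (44 + 9)

Final answer: D(6) = 265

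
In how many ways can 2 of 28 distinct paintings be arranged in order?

P(28,2) = 28!/(28-2)! = 28!/26!.

Final answer: P(28,2) = 756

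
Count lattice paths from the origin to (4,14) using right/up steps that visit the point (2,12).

Paths (0,0)->(2,12): C(14,12) = 91.
Paths (2,12)->(4,14): C(4,2) = 6.
By multiplication principle: 91 x 6.

Final answer: 546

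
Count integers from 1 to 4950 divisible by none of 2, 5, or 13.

|div by 2|=2475, |div by 5|=990, |div by 13|=380.
|div by 2&5|=495, |div by 2&13|=190, |div by 5&13|=76, |div by all|=38.
By inclusion-exclusion, divisible by at least one: 2475+990+380-495-190-76+38 = 3122.
Not divisible by any: 4950 - 3122.

Final answer: 1828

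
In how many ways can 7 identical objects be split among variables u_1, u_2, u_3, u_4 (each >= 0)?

Stars and bars with 7 stars and 3 bars:
C(7+4-1, 4-1) = C(10,3).

Final answer: C(10,3) = 120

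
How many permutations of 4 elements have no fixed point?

D(n) = (n-1)(D(n-1) + D(n-2)), D(0)=1, D(1)=0.
Building up: D(2)=1, D(3)=2.
D(4) = 3 x (D(3) + D(2)) = 3 x (2 + 1).

Final answer: D(4) = 9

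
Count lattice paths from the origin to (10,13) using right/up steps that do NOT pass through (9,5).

Total paths to (10,13): C(23,13) = 1144066.
Paths through (9,5): C(14,5) x C(9,8) = 18018.
Avoiding (9,5): 1144066 - 18018.

Final answer: 1126048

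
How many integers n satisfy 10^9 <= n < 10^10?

The leading digit cannot be 0 (9 options); the other 9 digits can be anything (10 options each).
Total: 9 x 10^9.

Final answer: 9000000000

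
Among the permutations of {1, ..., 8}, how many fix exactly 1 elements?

Choose which 1 elements are fixed: C(8,1) = 8.
Derange the remaining 7 using D(j) = (j-1)(D(j-1) + D(j-2)), D(0)=1, D(1)=0: D(2)=1, D(3)=2, D(4)=9, D(5)=44, D(6)=265, D(7)=1854.
Total: 8 x 1854.

Final answer: C(8,1) D(7) = 14832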